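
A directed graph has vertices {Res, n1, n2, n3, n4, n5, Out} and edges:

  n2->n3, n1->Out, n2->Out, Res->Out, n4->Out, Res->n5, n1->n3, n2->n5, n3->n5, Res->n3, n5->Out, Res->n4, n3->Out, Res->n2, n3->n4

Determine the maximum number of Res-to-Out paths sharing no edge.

5

Assign every edge capacity 1; by Menger, the answer equals the max flow.
Path Res→Out (+1); total 1.
Path Res→n2→Out (+1); total 2.
Path Res→n3→Out (+1); total 3.
Path Res→n4→Out (+1); total 4.
Path Res→n5→Out (+1); total 5.
No residual Res→Out path; max flow = 5.
Certifying cut of size 5: {Res→Out, Res→n2, Res→n3, Res→n4, Res→n5}.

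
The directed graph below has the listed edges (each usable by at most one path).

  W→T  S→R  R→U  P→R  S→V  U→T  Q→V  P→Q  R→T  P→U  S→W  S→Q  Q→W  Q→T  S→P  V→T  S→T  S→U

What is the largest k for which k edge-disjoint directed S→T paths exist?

Assign every edge capacity 1; by Menger, the answer equals the max flow.
Path S→T (+1); total 1.
Path S→Q→T (+1); total 2.
Path S→R→T (+1); total 3.
Path S→U→T (+1); total 4.
Path S→V→T (+1); total 5.
Path S→W→T (+1); total 6.
No residual S→T path; max flow = 6.
Certifying cut of size 6: {Q→T, R→T, S→T, U→T, V→T, W→T}.

6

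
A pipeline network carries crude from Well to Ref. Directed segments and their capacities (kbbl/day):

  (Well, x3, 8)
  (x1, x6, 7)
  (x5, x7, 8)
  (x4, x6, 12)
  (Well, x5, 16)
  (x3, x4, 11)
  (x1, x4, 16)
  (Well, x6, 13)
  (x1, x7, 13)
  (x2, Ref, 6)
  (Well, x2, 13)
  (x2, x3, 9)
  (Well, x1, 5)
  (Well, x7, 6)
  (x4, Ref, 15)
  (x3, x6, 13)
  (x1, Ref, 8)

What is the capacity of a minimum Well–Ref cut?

22

Augment Well→x1→Ref: bottleneck 5, flow now 5.
Augment Well→x2→Ref: bottleneck 6, flow now 11.
Augment Well→x3→x4→Ref: bottleneck 8, flow now 19.
Augment Well→x2→x3→x4→Ref: bottleneck 3, flow now 22.
No augmenting path remains; maximum flow = 22.
By max-flow min-cut, the minimum cut capacity equals the max flow.
In the residual graph, reachable from Well: {Well, x2, x3, x5, x6, x7}.
Min-cut edges: Well→x1 (5), x2→Ref (6), x3→x4 (11); capacity 5 + 6 + 11 = 22.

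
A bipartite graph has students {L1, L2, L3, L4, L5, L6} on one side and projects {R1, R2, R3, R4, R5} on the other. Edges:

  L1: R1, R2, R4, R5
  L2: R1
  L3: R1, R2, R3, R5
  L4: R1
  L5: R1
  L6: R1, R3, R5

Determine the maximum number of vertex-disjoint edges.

4

Unit-capacity flow: source→left, listed edges, right→sink; max matching = max flow.
Augmenting path L1→R1 (+1); matched 1.
Augmenting path L3→R2 (+1); matched 2.
Augmenting path L6→R3 (+1); matched 3.
Augmenting path L2→R1→L1→R4 (+1); matched 4.
No augmenting path remains; maximum matching = 4.
König certificate: {L1, L3, L6, R1} is a vertex cover of size 4 (every listed pair touches it), so no matching can be larger.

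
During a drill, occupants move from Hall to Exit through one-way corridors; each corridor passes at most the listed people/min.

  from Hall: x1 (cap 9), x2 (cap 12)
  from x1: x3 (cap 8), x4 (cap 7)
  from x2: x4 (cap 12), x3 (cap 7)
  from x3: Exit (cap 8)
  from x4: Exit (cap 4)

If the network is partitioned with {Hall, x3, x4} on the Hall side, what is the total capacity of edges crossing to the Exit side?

33

Edges leaving {Hall, x3, x4}: Hall→x1 (9), Hall→x2 (12), x3→Exit (8), x4→Exit (4).
Cut capacity = 9 + 12 + 8 + 4 = 33.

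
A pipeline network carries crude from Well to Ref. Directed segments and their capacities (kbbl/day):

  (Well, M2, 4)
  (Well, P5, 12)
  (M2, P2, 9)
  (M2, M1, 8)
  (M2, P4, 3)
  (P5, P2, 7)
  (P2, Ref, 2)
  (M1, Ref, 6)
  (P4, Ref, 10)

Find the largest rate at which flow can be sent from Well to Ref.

6

Augment Well→M2→P2→Ref: bottleneck 2, flow now 2.
Augment Well→M2→M1→Ref: bottleneck 2, flow now 4.
Augment Well→P5→P2→M2→M1→Ref: bottleneck 2, flow now 6. (uses reverse residual edge)
No augmenting path remains; maximum flow = 6.
In the residual graph, reachable from Well: {Well, P5, P2}.
Min-cut edges: Well→M2 (4), P2→Ref (2); capacity 4 + 2 = 6.
This cut is saturated, so no flow can exceed 6.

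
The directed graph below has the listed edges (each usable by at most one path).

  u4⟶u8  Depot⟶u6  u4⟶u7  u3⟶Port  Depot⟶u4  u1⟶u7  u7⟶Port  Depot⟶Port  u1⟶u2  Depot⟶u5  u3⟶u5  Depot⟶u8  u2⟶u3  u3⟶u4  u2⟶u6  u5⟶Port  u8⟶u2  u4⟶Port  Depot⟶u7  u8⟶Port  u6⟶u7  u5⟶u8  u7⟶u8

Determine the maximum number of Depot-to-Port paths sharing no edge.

Assign every edge capacity 1; by Menger, the answer equals the max flow.
Path Depot→Port (+1); total 1.
Path Depot→u4→Port (+1); total 2.
Path Depot→u5→Port (+1); total 3.
Path Depot→u7→Port (+1); total 4.
Path Depot→u8→Port (+1); total 5.
Path Depot→u6→u7→u8→u2→u3→Port (+1); total 6.
No residual Depot→Port path; max flow = 6.
Certifying cut of size 6: {Depot→Port, Depot→u4, Depot→u5, Depot→u6, Depot→u7, Depot→u8}.

6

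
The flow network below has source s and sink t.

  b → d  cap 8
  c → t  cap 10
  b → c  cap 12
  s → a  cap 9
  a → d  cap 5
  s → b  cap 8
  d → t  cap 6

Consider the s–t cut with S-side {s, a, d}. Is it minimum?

Given cut capacity: 8 + 6 = 14.
Augment s→a→d→t: bottleneck 5, flow now 5.
Augment s→b→c→t: bottleneck 8, flow now 13.
No augmenting path remains; maximum flow = 13.
In the residual graph, reachable from s: {s, a}.
Min-cut edges: s→b (8), a→d (5); capacity 8 + 5 = 13.
Cut capacity 14 exceeds the max flow 13, so it is not minimum.

No — its capacity is 14, but the minimum cut has capacity 13.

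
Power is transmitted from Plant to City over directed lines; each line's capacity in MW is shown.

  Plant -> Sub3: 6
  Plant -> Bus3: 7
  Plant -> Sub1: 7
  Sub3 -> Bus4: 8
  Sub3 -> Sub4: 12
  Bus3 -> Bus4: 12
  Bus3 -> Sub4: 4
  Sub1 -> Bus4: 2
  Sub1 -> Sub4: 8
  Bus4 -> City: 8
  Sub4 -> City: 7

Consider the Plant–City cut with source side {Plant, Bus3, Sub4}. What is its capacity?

Edges leaving {Plant, Bus3, Sub4}: Plant→Sub3 (6), Plant→Sub1 (7), Bus3→Bus4 (12), Sub4→City (7).
Cut capacity = 6 + 7 + 12 + 7 = 32.

32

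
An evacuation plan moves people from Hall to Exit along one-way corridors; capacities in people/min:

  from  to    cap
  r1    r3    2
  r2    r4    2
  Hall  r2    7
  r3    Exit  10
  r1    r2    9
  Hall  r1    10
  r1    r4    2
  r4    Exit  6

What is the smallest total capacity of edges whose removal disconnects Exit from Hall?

6

Augment Hall→r1→r3→Exit: bottleneck 2, flow now 2.
Augment Hall→r1→r4→Exit: bottleneck 2, flow now 4.
Augment Hall→r2→r4→Exit: bottleneck 2, flow now 6.
No augmenting path remains; maximum flow = 6.
By max-flow min-cut, the minimum cut capacity equals the max flow.
In the residual graph, reachable from Hall: {Hall, r1, r2}.
Min-cut edges: r1→r3 (2), r1→r4 (2), r2→r4 (2); capacity 2 + 2 + 2 = 6.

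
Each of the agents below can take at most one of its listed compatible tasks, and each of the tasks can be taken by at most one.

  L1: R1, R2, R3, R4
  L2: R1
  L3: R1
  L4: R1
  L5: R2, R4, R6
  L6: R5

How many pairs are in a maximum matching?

4

Unit-capacity flow: source→left, listed edges, right→sink; max matching = max flow.
Augmenting path L1→R1 (+1); matched 1.
Augmenting path L5→R2 (+1); matched 2.
Augmenting path L6→R5 (+1); matched 3.
Augmenting path L2→R1→L1→R3 (+1); matched 4.
No augmenting path remains; maximum matching = 4.
König certificate: {L1, L5, L6, R1} is a vertex cover of size 4 (every listed pair touches it), so no matching can be larger.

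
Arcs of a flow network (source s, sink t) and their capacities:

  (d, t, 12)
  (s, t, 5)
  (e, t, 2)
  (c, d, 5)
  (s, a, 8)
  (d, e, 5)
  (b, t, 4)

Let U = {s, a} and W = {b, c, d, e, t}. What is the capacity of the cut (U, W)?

5

Edges leaving {s, a}: s→t (5).
Cut capacity = 5 = 5.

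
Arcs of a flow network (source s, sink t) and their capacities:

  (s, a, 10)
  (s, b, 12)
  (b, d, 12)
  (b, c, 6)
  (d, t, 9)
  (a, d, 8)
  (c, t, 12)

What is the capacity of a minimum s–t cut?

15

Augment s→a→d→t: bottleneck 8, flow now 8.
Augment s→b→c→t: bottleneck 6, flow now 14.
Augment s→b→d→t: bottleneck 1, flow now 15.
No augmenting path remains; maximum flow = 15.
By max-flow min-cut, the minimum cut capacity equals the max flow.
In the residual graph, reachable from s: {s, a, b, d}.
Min-cut edges: b→c (6), d→t (9); capacity 6 + 9 = 15.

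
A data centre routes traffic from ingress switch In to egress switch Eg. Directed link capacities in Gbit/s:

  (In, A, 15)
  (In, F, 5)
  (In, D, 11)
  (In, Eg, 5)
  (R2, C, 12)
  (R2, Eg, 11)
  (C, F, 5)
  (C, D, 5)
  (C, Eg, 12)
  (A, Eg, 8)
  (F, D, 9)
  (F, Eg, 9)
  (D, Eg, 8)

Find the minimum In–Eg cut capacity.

Augment In→Eg: bottleneck 5, flow now 5.
Augment In→A→Eg: bottleneck 8, flow now 13.
Augment In→F→Eg: bottleneck 5, flow now 18.
Augment In→D→Eg: bottleneck 8, flow now 26.
No augmenting path remains; maximum flow = 26.
By max-flow min-cut, the minimum cut capacity equals the max flow.
In the residual graph, reachable from In: {In, A, D}.
Min-cut edges: In→F (5), In→Eg (5), A→Eg (8), D→Eg (8); capacity 5 + 5 + 8 + 8 = 26.

26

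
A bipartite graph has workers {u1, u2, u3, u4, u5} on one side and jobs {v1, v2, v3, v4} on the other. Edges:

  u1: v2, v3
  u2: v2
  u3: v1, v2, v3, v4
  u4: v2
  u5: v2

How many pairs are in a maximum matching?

3

Unit-capacity flow: source→left, listed edges, right→sink; max matching = max flow.
Augmenting path u1→v2 (+1); matched 1.
Augmenting path u3→v1 (+1); matched 2.
Augmenting path u2→v2→u1→v3 (+1); matched 3.
No augmenting path remains; maximum matching = 3.
König certificate: {u1, u3, v2} is a vertex cover of size 3 (every listed pair touches it), so no matching can be larger.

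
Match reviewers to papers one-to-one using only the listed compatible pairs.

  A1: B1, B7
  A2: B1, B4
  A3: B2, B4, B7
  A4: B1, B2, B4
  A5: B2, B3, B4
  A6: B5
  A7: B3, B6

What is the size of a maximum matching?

Unit-capacity flow: source→left, listed edges, right→sink; max matching = max flow.
Augmenting path A1→B1 (+1); matched 1.
Augmenting path A2→B4 (+1); matched 2.
Augmenting path A3→B2 (+1); matched 3.
Augmenting path A5→B3 (+1); matched 4.
Augmenting path A6→B5 (+1); matched 5.
Augmenting path A7→B6 (+1); matched 6.
Augmenting path A4→B1→A1→B7 (+1); matched 7.
No augmenting path remains; maximum matching = 7.
König certificate: {A1, A2, A3, A4, A5, A6, A7} is a vertex cover of size 7 (every listed pair touches it), so no matching can be larger.

7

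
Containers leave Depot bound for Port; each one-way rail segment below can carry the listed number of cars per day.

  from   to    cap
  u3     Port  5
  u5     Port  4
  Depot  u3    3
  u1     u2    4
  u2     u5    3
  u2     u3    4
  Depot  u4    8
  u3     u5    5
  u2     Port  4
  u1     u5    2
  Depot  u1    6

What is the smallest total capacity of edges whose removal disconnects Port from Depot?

Augment Depot→u3→Port: bottleneck 3, flow now 3.
Augment Depot→u1→u2→Port: bottleneck 4, flow now 7.
Augment Depot→u1→u5→Port: bottleneck 2, flow now 9.
No augmenting path remains; maximum flow = 9.
By max-flow min-cut, the minimum cut capacity equals the max flow.
In the residual graph, reachable from Depot: {Depot, u4}.
Min-cut edges: Depot→u1 (6), Depot→u3 (3); capacity 6 + 3 = 9.

9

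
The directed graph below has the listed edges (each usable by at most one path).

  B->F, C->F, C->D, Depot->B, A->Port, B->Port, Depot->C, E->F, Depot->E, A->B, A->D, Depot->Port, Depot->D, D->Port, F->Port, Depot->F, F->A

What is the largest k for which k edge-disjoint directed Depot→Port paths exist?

Assign every edge capacity 1; by Menger, the answer equals the max flow.
Path Depot→Port (+1); total 1.
Path Depot→B→Port (+1); total 2.
Path Depot→D→Port (+1); total 3.
Path Depot→F→Port (+1); total 4.
Path Depot→C→F→A→Port (+1); total 5.
No residual Depot→Port path; max flow = 5.
Certifying cut of size 5: {D→Port, Depot→B, Depot→Port, F→A, F→Port}.

5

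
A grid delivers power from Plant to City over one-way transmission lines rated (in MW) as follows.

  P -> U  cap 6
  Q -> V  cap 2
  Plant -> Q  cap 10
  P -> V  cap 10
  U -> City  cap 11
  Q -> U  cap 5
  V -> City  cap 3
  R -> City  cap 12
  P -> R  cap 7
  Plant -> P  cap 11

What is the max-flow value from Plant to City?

18

Augment Plant→P→R→City: bottleneck 7, flow now 7.
Augment Plant→P→U→City: bottleneck 4, flow now 11.
Augment Plant→Q→U→City: bottleneck 5, flow now 16.
Augment Plant→Q→V→City: bottleneck 2, flow now 18.
No augmenting path remains; maximum flow = 18.
In the residual graph, reachable from Plant: {Plant, Q}.
Min-cut edges: Plant→P (11), Q→U (5), Q→V (2); capacity 11 + 5 + 2 = 18.
This cut is saturated, so no flow can exceed 18.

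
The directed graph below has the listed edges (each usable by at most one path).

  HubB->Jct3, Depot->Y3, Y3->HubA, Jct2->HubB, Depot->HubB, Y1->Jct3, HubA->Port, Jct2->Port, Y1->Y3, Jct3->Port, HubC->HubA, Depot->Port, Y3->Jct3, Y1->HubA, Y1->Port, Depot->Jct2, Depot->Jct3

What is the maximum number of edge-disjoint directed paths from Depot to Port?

Assign every edge capacity 1; by Menger, the answer equals the max flow.
Path Depot→Port (+1); total 1.
Path Depot→Jct2→Port (+1); total 2.
Path Depot→Jct3→Port (+1); total 3.
Path Depot→Y3→HubA→Port (+1); total 4.
No residual Depot→Port path; max flow = 4.
Certifying cut of size 4: {Depot→Jct2, Depot→Port, Depot→Y3, Jct3→Port}.

4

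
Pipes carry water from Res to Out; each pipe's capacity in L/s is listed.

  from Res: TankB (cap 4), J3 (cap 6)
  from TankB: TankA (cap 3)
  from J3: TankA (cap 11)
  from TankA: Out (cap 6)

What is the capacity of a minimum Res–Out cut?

Augment Res→TankB→TankA→Out: bottleneck 3, flow now 3.
Augment Res→J3→TankA→Out: bottleneck 3, flow now 6.
No augmenting path remains; maximum flow = 6.
By max-flow min-cut, the minimum cut capacity equals the max flow.
In the residual graph, reachable from Res: {Res, TankB, J3, TankA}.
Min-cut edges: TankA→Out (6); capacity 6 = 6.

6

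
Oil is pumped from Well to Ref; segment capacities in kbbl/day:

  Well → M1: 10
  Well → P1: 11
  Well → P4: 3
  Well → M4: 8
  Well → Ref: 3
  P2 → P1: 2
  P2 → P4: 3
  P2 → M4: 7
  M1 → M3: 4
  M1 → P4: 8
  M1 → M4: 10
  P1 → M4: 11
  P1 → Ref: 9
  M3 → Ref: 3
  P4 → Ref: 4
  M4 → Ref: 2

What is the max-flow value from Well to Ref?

Augment Well→Ref: bottleneck 3, flow now 3.
Augment Well→P1→Ref: bottleneck 9, flow now 12.
Augment Well→P4→Ref: bottleneck 3, flow now 15.
Augment Well→M4→Ref: bottleneck 2, flow now 17.
Augment Well→M1→M3→Ref: bottleneck 3, flow now 20.
Augment Well→M1→P4→Ref: bottleneck 1, flow now 21.
No augmenting path remains; maximum flow = 21.
In the residual graph, reachable from Well: {Well, M1, P1, M3, P4, M4}.
Min-cut edges: Well→Ref (3), P1→Ref (9), M3→Ref (3), P4→Ref (4), M4→Ref (2); capacity 3 + 9 + 3 + 4 + 2 = 21.
This cut is saturated, so no flow can exceed 21.

21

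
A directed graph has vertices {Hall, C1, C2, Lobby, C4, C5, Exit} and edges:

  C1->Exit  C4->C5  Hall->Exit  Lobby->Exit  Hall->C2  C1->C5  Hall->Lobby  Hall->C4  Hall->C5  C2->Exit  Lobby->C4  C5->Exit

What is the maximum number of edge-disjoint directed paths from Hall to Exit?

Assign every edge capacity 1; by Menger, the answer equals the max flow.
Path Hall→Exit (+1); total 1.
Path Hall→C2→Exit (+1); total 2.
Path Hall→Lobby→Exit (+1); total 3.
Path Hall→C5→Exit (+1); total 4.
No residual Hall→Exit path; max flow = 4.
Certifying cut of size 4: {C5→Exit, Hall→C2, Hall→Exit, Hall→Lobby}.

4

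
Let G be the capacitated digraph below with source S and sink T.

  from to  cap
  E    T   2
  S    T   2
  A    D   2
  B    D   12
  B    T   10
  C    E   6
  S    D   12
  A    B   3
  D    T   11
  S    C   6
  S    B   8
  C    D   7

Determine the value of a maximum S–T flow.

23

Augment S→T: bottleneck 2, flow now 2.
Augment S→B→T: bottleneck 8, flow now 10.
Augment S→D→T: bottleneck 11, flow now 21.
Augment S→C→E→T: bottleneck 2, flow now 23.
No augmenting path remains; maximum flow = 23.
In the residual graph, reachable from S: {S, C, D, E}.
Min-cut edges: S→B (8), S→T (2), D→T (11), E→T (2); capacity 8 + 2 + 11 + 2 = 23.
This cut is saturated, so no flow can exceed 23.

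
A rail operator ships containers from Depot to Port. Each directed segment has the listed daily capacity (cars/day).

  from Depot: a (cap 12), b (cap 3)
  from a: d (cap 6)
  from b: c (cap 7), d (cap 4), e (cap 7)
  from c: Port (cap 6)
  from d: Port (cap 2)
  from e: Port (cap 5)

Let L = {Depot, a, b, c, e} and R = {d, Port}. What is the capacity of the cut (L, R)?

Edges leaving {Depot, a, b, c, e}: a→d (6), b→d (4), c→Port (6), e→Port (5).
Cut capacity = 6 + 4 + 6 + 5 = 21.

21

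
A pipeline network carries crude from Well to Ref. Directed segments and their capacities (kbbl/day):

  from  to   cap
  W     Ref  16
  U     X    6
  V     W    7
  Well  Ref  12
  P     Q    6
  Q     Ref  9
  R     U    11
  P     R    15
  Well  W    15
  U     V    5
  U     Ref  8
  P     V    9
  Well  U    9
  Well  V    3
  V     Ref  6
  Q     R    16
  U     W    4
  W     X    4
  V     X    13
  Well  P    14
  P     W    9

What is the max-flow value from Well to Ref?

48

Augment Well→Ref: bottleneck 12, flow now 12.
Augment Well→U→Ref: bottleneck 8, flow now 20.
Augment Well→V→Ref: bottleneck 3, flow now 23.
Augment Well→W→Ref: bottleneck 15, flow now 38.
Augment Well→P→Q→Ref: bottleneck 6, flow now 44.
Augment Well→P→V→Ref: bottleneck 3, flow now 47.
Augment Well→P→W→Ref: bottleneck 1, flow now 48.
No augmenting path remains; maximum flow = 48.
In the residual graph, reachable from Well: {Well, P, R, U, V, W, X}.
Min-cut edges: Well→Ref (12), P→Q (6), U→Ref (8), V→Ref (6), W→Ref (16); capacity 12 + 6 + 8 + 6 + 16 = 48.
This cut is saturated, so no flow can exceed 48.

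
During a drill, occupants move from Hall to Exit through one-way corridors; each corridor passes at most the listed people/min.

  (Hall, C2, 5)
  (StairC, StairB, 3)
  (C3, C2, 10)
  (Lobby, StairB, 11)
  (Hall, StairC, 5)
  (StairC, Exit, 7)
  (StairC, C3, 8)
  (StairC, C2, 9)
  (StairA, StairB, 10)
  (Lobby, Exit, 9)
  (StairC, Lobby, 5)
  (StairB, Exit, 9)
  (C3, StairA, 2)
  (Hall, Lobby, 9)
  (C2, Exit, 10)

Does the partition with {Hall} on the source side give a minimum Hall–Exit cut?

Yes — it is a minimum cut (capacity 19).

Given cut capacity: 5 + 9 + 5 = 19.
Augment Hall→StairC→Exit: bottleneck 5, flow now 5.
Augment Hall→Lobby→Exit: bottleneck 9, flow now 14.
Augment Hall→C2→Exit: bottleneck 5, flow now 19.
No augmenting path remains; maximum flow = 19.
Cut capacity 19 equals the max flow, so it is a minimum cut.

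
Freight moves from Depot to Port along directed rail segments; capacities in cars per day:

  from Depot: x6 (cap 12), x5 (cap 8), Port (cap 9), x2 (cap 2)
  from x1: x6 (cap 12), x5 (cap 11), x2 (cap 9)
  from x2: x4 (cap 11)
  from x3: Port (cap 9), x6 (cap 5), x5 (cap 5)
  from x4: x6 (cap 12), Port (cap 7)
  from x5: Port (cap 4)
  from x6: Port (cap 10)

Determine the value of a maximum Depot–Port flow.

25

Augment Depot→Port: bottleneck 9, flow now 9.
Augment Depot→x5→Port: bottleneck 4, flow now 13.
Augment Depot→x6→Port: bottleneck 10, flow now 23.
Augment Depot→x2→x4→Port: bottleneck 2, flow now 25.
No augmenting path remains; maximum flow = 25.
In the residual graph, reachable from Depot: {Depot, x5, x6}.
Min-cut edges: Depot→x2 (2), Depot→Port (9), x5→Port (4), x6→Port (10); capacity 2 + 9 + 4 + 10 = 25.
This cut is saturated, so no flow can exceed 25.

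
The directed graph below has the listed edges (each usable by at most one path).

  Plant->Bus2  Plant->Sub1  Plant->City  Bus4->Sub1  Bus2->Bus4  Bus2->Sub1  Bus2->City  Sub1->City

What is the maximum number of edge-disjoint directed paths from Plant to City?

Assign every edge capacity 1; by Menger, the answer equals the max flow.
Path Plant→City (+1); total 1.
Path Plant→Bus2→City (+1); total 2.
Path Plant→Sub1→City (+1); total 3.
No residual Plant→City path; max flow = 3.
Certifying cut of size 3: {Plant→Bus2, Plant→City, Plant→Sub1}.

3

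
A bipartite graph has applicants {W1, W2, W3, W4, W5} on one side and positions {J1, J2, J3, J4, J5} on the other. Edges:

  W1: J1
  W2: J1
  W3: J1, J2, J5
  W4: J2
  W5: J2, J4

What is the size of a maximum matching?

Unit-capacity flow: source→left, listed edges, right→sink; max matching = max flow.
Augmenting path W1→J1 (+1); matched 1.
Augmenting path W3→J2 (+1); matched 2.
Augmenting path W5→J4 (+1); matched 3.
Augmenting path W4→J2→W3→J5 (+1); matched 4.
No augmenting path remains; maximum matching = 4.
König certificate: {W3, W4, W5, J1} is a vertex cover of size 4 (every listed pair touches it), so no matching can be larger.

4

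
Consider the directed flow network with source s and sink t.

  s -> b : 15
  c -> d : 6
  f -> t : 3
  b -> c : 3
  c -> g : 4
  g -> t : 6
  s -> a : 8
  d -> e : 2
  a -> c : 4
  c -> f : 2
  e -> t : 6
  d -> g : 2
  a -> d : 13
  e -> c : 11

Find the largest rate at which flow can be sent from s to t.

10

Augment s→a→c→f→t: bottleneck 2, flow now 2.
Augment s→a→c→g→t: bottleneck 2, flow now 4.
Augment s→a→d→e→t: bottleneck 2, flow now 6.
Augment s→a→d→g→t: bottleneck 2, flow now 8.
Augment s→b→c→g→t: bottleneck 2, flow now 10.
No augmenting path remains; maximum flow = 10.
In the residual graph, reachable from s: {s, a, b, c, d}.
Min-cut edges: c→f (2), c→g (4), d→e (2), d→g (2); capacity 2 + 4 + 2 + 2 = 10.
This cut is saturated, so no flow can exceed 10.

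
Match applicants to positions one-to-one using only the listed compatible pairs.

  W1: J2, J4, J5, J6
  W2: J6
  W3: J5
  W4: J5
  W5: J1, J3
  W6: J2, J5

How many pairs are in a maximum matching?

5

Unit-capacity flow: source→left, listed edges, right→sink; max matching = max flow.
Augmenting path W1→J2 (+1); matched 1.
Augmenting path W2→J6 (+1); matched 2.
Augmenting path W3→J5 (+1); matched 3.
Augmenting path W5→J1 (+1); matched 4.
Augmenting path W6→J2→W1→J4 (+1); matched 5.
No augmenting path remains; maximum matching = 5.
König certificate: {W1, W2, W5, W6, J5} is a vertex cover of size 5 (every listed pair touches it), so no matching can be larger.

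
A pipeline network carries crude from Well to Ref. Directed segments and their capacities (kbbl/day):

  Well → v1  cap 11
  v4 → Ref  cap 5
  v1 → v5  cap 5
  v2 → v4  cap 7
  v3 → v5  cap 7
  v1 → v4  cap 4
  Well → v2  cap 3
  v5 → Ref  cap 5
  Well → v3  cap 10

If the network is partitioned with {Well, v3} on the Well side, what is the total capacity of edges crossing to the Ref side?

Edges leaving {Well, v3}: Well→v1 (11), Well→v2 (3), v3→v5 (7).
Cut capacity = 11 + 3 + 7 = 21.

21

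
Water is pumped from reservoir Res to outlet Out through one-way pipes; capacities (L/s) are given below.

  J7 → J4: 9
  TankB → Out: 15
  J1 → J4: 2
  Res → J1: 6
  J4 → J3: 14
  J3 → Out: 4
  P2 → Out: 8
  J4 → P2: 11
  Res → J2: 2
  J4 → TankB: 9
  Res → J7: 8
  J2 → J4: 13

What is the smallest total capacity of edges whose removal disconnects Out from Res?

12

Augment Res→J1→J4→P2→Out: bottleneck 2, flow now 2.
Augment Res→J7→J4→P2→Out: bottleneck 6, flow now 8.
Augment Res→J7→J4→TankB→Out: bottleneck 2, flow now 10.
Augment Res→J2→J4→TankB→Out: bottleneck 2, flow now 12.
No augmenting path remains; maximum flow = 12.
By max-flow min-cut, the minimum cut capacity equals the max flow.
In the residual graph, reachable from Res: {Res, J1}.
Min-cut edges: Res→J7 (8), Res→J2 (2), J1→J4 (2); capacity 8 + 2 + 2 = 12.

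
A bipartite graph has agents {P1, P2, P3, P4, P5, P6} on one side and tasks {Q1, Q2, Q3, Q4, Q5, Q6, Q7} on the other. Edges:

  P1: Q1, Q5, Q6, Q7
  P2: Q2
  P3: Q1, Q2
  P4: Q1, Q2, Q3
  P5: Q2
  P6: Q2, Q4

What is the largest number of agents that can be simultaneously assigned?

5

Unit-capacity flow: source→left, listed edges, right→sink; max matching = max flow.
Augmenting path P1→Q1 (+1); matched 1.
Augmenting path P2→Q2 (+1); matched 2.
Augmenting path P4→Q3 (+1); matched 3.
Augmenting path P6→Q4 (+1); matched 4.
Augmenting path P3→Q1→P1→Q5 (+1); matched 5.
No augmenting path remains; maximum matching = 5.
König certificate: {P1, P3, P4, P6, Q2} is a vertex cover of size 5 (every listed pair touches it), so no matching can be larger.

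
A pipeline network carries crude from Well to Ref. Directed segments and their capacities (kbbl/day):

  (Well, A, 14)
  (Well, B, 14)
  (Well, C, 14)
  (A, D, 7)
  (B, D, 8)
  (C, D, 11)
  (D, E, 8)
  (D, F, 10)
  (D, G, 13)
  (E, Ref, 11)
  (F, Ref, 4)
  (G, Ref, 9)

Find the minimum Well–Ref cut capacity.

21

Augment Well→A→D→E→Ref: bottleneck 7, flow now 7.
Augment Well→B→D→E→Ref: bottleneck 1, flow now 8.
Augment Well→B→D→F→Ref: bottleneck 4, flow now 12.
Augment Well→B→D→G→Ref: bottleneck 3, flow now 15.
Augment Well→C→D→G→Ref: bottleneck 6, flow now 21.
No augmenting path remains; maximum flow = 21.
By max-flow min-cut, the minimum cut capacity equals the max flow.
In the residual graph, reachable from Well: {Well, A, B, C, D, F, G}.
Min-cut edges: D→E (8), F→Ref (4), G→Ref (9); capacity 8 + 4 + 9 = 21.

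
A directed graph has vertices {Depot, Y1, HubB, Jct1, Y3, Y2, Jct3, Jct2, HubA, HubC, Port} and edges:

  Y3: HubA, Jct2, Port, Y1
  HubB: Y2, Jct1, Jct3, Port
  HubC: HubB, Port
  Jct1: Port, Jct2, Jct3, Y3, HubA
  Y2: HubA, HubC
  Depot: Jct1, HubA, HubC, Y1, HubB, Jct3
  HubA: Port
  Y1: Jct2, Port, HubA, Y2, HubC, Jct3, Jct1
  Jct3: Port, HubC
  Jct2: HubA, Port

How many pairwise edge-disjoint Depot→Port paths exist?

Assign every edge capacity 1; by Menger, the answer equals the max flow.
Path Depot→Y1→Port (+1); total 1.
Path Depot→HubB→Port (+1); total 2.
Path Depot→Jct1→Port (+1); total 3.
Path Depot→Jct3→Port (+1); total 4.
Path Depot→HubA→Port (+1); total 5.
Path Depot→HubC→Port (+1); total 6.
No residual Depot→Port path; max flow = 6.
Certifying cut of size 6: {Depot→HubA, Depot→HubB, Depot→HubC, Depot→Jct1, Depot→Jct3, Depot→Y1}.

6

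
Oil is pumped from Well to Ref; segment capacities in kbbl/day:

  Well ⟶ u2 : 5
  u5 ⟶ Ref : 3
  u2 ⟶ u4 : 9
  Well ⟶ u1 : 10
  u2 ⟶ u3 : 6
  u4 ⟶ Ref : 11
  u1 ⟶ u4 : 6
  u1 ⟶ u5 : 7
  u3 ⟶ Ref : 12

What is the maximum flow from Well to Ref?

14

Augment Well→u1→u4→Ref: bottleneck 6, flow now 6.
Augment Well→u1→u5→Ref: bottleneck 3, flow now 9.
Augment Well→u2→u3→Ref: bottleneck 5, flow now 14.
No augmenting path remains; maximum flow = 14.
In the residual graph, reachable from Well: {Well, u1, u5}.
Min-cut edges: Well→u2 (5), u1→u4 (6), u5→Ref (3); capacity 5 + 6 + 3 = 14.
This cut is saturated, so no flow can exceed 14.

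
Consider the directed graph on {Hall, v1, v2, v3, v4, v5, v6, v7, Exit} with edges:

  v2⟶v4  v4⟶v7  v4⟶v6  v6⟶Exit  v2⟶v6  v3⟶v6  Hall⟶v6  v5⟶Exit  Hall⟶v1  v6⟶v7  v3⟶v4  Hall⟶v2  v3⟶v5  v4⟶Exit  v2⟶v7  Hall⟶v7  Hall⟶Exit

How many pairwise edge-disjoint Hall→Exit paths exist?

3

Assign every edge capacity 1; by Menger, the answer equals the max flow.
Path Hall→Exit (+1); total 1.
Path Hall→v6→Exit (+1); total 2.
Path Hall→v2→v4→Exit (+1); total 3.
No residual Hall→Exit path; max flow = 3.
Certifying cut of size 3: {Hall→Exit, Hall→v2, Hall→v6}.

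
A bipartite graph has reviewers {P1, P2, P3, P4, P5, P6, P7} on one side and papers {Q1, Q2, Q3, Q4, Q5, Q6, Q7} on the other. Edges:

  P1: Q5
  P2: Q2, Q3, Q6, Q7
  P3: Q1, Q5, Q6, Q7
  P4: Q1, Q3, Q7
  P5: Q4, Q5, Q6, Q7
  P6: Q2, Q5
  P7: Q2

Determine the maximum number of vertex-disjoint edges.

Unit-capacity flow: source→left, listed edges, right→sink; max matching = max flow.
Augmenting path P1→Q5 (+1); matched 1.
Augmenting path P2→Q2 (+1); matched 2.
Augmenting path P3→Q1 (+1); matched 3.
Augmenting path P4→Q3 (+1); matched 4.
Augmenting path P5→Q4 (+1); matched 5.
Augmenting path P6→Q2→P2→Q6 (+1); matched 6.
No augmenting path remains; maximum matching = 6.
König certificate: {P2, P3, P4, P5, Q2, Q5} is a vertex cover of size 6 (every listed pair touches it), so no matching can be larger.

6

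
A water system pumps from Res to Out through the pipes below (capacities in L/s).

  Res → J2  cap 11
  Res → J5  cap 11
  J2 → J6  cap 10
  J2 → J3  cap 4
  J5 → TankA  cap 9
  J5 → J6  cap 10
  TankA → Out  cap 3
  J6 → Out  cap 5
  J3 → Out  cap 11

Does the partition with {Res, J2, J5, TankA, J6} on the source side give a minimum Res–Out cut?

Yes — it is a minimum cut (capacity 12).

Given cut capacity: 4 + 3 + 5 = 12.
Augment Res→J2→J6→Out: bottleneck 5, flow now 5.
Augment Res→J2→J3→Out: bottleneck 4, flow now 9.
Augment Res→J5→TankA→Out: bottleneck 3, flow now 12.
No augmenting path remains; maximum flow = 12.
Cut capacity 12 equals the max flow, so it is a minimum cut.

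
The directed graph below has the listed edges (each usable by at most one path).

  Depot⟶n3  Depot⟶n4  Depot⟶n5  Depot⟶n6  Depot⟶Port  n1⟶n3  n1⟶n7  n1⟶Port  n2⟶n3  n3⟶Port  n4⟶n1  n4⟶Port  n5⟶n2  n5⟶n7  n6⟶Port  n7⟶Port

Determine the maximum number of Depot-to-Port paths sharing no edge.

5

Assign every edge capacity 1; by Menger, the answer equals the max flow.
Path Depot→Port (+1); total 1.
Path Depot→n3→Port (+1); total 2.
Path Depot→n4→Port (+1); total 3.
Path Depot→n6→Port (+1); total 4.
Path Depot→n5→n7→Port (+1); total 5.
No residual Depot→Port path; max flow = 5.
Certifying cut of size 5: {Depot→Port, Depot→n3, Depot→n4, Depot→n5, Depot→n6}.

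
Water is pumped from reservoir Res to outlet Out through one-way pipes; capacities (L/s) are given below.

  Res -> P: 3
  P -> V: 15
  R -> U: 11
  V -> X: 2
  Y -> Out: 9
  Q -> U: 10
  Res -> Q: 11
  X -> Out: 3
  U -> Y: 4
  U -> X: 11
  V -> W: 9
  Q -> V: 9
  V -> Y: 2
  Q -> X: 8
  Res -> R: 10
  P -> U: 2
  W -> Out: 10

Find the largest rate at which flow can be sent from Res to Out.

Augment Res→Q→X→Out: bottleneck 3, flow now 3.
Augment Res→P→U→Y→Out: bottleneck 2, flow now 5.
Augment Res→P→V→W→Out: bottleneck 1, flow now 6.
Augment Res→Q→U→Y→Out: bottleneck 2, flow now 8.
Augment Res→Q→V→W→Out: bottleneck 6, flow now 14.
Augment Res→R→U→P→V→W→Out: bottleneck 2, flow now 16. (uses reverse residual edge)
Augment Res→R→U→Q→V→Y→Out: bottleneck 2, flow now 18. (uses reverse residual edge)
No augmenting path remains; maximum flow = 18.
In the residual graph, reachable from Res: {Res, P, Q, R, U, V, X}.
Min-cut edges: U→Y (4), V→W (9), V→Y (2), X→Out (3); capacity 4 + 9 + 2 + 3 = 18.
This cut is saturated, so no flow can exceed 18.

18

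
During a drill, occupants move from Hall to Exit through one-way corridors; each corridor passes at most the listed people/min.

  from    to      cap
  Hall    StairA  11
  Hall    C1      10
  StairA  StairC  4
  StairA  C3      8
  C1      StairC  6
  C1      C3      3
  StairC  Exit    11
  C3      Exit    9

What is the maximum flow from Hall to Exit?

19

Augment Hall→StairA→StairC→Exit: bottleneck 4, flow now 4.
Augment Hall→StairA→C3→Exit: bottleneck 7, flow now 11.
Augment Hall→C1→StairC→Exit: bottleneck 6, flow now 17.
Augment Hall→C1→C3→Exit: bottleneck 2, flow now 19.
No augmenting path remains; maximum flow = 19.
In the residual graph, reachable from Hall: {Hall, StairA, C1, C3}.
Min-cut edges: StairA→StairC (4), C1→StairC (6), C3→Exit (9); capacity 4 + 6 + 9 = 19.
This cut is saturated, so no flow can exceed 19.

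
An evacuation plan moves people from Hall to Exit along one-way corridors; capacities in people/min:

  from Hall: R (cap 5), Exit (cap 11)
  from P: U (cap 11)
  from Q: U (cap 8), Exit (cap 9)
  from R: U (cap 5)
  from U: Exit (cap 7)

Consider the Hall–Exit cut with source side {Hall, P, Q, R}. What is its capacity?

Edges leaving {Hall, P, Q, R}: Hall→Exit (11), P→U (11), Q→U (8), Q→Exit (9), R→U (5).
Cut capacity = 11 + 11 + 8 + 9 + 5 = 44.

44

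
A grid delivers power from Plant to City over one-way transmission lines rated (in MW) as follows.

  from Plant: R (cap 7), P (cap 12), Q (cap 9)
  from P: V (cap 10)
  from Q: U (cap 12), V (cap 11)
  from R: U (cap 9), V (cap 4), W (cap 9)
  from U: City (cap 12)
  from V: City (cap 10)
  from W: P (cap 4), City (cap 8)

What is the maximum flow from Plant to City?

26

Augment Plant→P→V→City: bottleneck 10, flow now 10.
Augment Plant→Q→U→City: bottleneck 9, flow now 19.
Augment Plant→R→U→City: bottleneck 3, flow now 22.
Augment Plant→R→W→City: bottleneck 4, flow now 26.
No augmenting path remains; maximum flow = 26.
In the residual graph, reachable from Plant: {Plant, P}.
Min-cut edges: Plant→Q (9), Plant→R (7), P→V (10); capacity 9 + 7 + 10 = 26.
This cut is saturated, so no flow can exceed 26.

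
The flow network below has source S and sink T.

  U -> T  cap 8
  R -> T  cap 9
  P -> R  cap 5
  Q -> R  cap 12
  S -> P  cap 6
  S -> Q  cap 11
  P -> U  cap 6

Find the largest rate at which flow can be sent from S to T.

15

Augment S→P→R→T: bottleneck 5, flow now 5.
Augment S→P→U→T: bottleneck 1, flow now 6.
Augment S→Q→R→T: bottleneck 4, flow now 10.
Augment S→Q→R→P→U→T: bottleneck 5, flow now 15. (uses reverse residual edge)
No augmenting path remains; maximum flow = 15.
In the residual graph, reachable from S: {S, Q, R}.
Min-cut edges: S→P (6), R→T (9); capacity 6 + 9 = 15.
This cut is saturated, so no flow can exceed 15.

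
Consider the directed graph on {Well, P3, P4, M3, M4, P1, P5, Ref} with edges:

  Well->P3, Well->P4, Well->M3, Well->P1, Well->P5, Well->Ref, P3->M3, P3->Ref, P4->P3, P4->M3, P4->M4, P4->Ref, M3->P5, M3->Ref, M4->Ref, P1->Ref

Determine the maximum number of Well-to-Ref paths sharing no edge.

Assign every edge capacity 1; by Menger, the answer equals the max flow.
Path Well→Ref (+1); total 1.
Path Well→P3→Ref (+1); total 2.
Path Well→P4→Ref (+1); total 3.
Path Well→M3→Ref (+1); total 4.
Path Well→P1→Ref (+1); total 5.
No residual Well→Ref path; max flow = 5.
Certifying cut of size 5: {Well→M3, Well→P1, Well→P3, Well→P4, Well→Ref}.

5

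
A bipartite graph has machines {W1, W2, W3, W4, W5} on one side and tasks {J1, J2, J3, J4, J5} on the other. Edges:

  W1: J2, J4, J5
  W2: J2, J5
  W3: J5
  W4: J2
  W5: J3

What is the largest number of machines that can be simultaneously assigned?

Unit-capacity flow: source→left, listed edges, right→sink; max matching = max flow.
Augmenting path W1→J2 (+1); matched 1.
Augmenting path W2→J5 (+1); matched 2.
Augmenting path W5→J3 (+1); matched 3.
Augmenting path W4→J2→W1→J4 (+1); matched 4.
No augmenting path remains; maximum matching = 4.
König certificate: {W1, W5, J2, J5} is a vertex cover of size 4 (every listed pair touches it), so no matching can be larger.

4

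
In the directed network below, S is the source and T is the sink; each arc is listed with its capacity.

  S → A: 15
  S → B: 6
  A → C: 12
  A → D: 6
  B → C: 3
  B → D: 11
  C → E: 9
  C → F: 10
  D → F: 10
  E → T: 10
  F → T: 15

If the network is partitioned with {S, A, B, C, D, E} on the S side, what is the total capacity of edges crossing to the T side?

Edges leaving {S, A, B, C, D, E}: C→F (10), D→F (10), E→T (10).
Cut capacity = 10 + 10 + 10 = 30.

30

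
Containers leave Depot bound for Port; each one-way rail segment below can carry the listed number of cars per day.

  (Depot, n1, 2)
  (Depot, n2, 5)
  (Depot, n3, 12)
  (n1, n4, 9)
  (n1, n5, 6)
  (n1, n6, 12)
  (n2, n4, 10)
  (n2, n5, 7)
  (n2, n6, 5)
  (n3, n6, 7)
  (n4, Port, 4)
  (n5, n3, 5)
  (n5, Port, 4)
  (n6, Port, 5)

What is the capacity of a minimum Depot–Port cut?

Augment Depot→n1→n4→Port: bottleneck 2, flow now 2.
Augment Depot→n2→n4→Port: bottleneck 2, flow now 4.
Augment Depot→n2→n5→Port: bottleneck 3, flow now 7.
Augment Depot→n3→n6→Port: bottleneck 5, flow now 12.
No augmenting path remains; maximum flow = 12.
By max-flow min-cut, the minimum cut capacity equals the max flow.
In the residual graph, reachable from Depot: {Depot, n3, n6}.
Min-cut edges: Depot→n1 (2), Depot→n2 (5), n6→Port (5); capacity 2 + 5 + 5 = 12.

12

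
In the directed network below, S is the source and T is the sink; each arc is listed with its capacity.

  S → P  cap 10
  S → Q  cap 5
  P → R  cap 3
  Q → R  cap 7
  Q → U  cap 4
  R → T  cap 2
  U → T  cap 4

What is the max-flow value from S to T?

Augment S→P→R→T: bottleneck 2, flow now 2.
Augment S→Q→U→T: bottleneck 4, flow now 6.
No augmenting path remains; maximum flow = 6.
In the residual graph, reachable from S: {S, P, Q, R}.
Min-cut edges: Q→U (4), R→T (2); capacity 4 + 2 = 6.
This cut is saturated, so no flow can exceed 6.

6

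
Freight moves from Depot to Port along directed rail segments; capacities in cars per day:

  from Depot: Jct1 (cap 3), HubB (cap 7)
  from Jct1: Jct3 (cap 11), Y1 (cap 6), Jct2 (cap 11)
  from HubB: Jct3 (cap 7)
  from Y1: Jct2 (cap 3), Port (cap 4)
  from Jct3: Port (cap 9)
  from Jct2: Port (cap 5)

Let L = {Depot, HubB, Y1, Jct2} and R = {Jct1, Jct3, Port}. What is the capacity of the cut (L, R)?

Edges leaving {Depot, HubB, Y1, Jct2}: Depot→Jct1 (3), HubB→Jct3 (7), Y1→Port (4), Jct2→Port (5).
Cut capacity = 3 + 7 + 4 + 5 = 19.

19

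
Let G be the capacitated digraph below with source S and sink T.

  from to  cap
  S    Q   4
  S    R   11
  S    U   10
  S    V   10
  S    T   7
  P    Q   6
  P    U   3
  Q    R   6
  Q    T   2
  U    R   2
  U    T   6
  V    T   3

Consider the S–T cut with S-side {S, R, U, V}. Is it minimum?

Given cut capacity: 4 + 7 + 6 + 3 = 20.
Augment S→T: bottleneck 7, flow now 7.
Augment S→Q→T: bottleneck 2, flow now 9.
Augment S→U→T: bottleneck 6, flow now 15.
Augment S→V→T: bottleneck 3, flow now 18.
No augmenting path remains; maximum flow = 18.
In the residual graph, reachable from S: {S, Q, R, U, V}.
Min-cut edges: S→T (7), Q→T (2), U→T (6), V→T (3); capacity 7 + 2 + 6 + 3 = 18.
Cut capacity 20 exceeds the max flow 18, so it is not minimum.

No — its capacity is 20, but the minimum cut has capacity 18.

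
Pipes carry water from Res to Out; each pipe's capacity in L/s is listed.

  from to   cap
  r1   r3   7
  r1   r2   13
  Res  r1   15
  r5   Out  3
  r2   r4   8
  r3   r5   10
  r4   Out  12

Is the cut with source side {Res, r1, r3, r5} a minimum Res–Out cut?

Given cut capacity: 13 + 3 = 16.
Augment Res→r1→r2→r4→Out: bottleneck 8, flow now 8.
Augment Res→r1→r3→r5→Out: bottleneck 3, flow now 11.
No augmenting path remains; maximum flow = 11.
In the residual graph, reachable from Res: {Res, r1, r2, r3, r5}.
Min-cut edges: r2→r4 (8), r5→Out (3); capacity 8 + 3 = 11.
Cut capacity 16 exceeds the max flow 11, so it is not minimum.

No — its capacity is 16, but the minimum cut has capacity 11.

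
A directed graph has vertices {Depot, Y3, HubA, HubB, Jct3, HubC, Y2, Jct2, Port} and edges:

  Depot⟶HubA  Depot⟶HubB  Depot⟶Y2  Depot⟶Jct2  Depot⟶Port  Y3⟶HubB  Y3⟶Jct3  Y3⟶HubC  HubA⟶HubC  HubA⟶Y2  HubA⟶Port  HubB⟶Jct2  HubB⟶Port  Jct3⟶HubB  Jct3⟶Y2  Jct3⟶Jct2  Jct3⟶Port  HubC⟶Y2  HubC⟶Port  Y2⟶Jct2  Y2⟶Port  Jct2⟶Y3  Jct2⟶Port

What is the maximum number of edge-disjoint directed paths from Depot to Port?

Assign every edge capacity 1; by Menger, the answer equals the max flow.
Path Depot→Port (+1); total 1.
Path Depot→HubA→Port (+1); total 2.
Path Depot→HubB→Port (+1); total 3.
Path Depot→Y2→Port (+1); total 4.
Path Depot→Jct2→Port (+1); total 5.
No residual Depot→Port path; max flow = 5.
Certifying cut of size 5: {Depot→HubA, Depot→HubB, Depot→Jct2, Depot→Port, Depot→Y2}.

5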